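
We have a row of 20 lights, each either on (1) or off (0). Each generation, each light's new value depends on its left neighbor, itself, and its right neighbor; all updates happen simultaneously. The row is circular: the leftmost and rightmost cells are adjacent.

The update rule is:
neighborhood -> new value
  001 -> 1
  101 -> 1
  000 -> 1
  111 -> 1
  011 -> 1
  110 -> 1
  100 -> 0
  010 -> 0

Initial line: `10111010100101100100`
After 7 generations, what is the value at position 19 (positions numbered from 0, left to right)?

generation 1: 01111101001011101001
generation 2: 11111110010111110010
generation 3: 11111110101111110101
generation 4: 11111111011111111011
generation 5: 11111111111111111111
generation 6: 11111111111111111111  (fixed point — unchanged through generation 7)
position 19 holds 1

1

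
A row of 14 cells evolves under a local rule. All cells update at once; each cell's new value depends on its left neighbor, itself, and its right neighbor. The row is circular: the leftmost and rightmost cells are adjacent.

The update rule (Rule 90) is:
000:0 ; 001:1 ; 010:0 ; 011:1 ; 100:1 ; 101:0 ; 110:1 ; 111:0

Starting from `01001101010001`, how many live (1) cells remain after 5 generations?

6

generation 1: 00111100001010
generation 2: 01100110010001
generation 3: 01111111101010
generation 4: 11000000100001
generation 5: 01100001010011
count of 1: 6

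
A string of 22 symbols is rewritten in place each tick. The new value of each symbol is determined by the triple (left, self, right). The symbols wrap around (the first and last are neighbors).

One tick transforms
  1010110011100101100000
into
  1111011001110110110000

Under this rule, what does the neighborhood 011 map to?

0

At position 4 the neighborhood is 011; the next row has 0 there.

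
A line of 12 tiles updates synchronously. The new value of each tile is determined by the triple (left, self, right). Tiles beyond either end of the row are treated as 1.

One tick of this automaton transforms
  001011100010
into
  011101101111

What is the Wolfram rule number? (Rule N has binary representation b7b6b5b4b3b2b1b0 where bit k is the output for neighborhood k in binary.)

231

position 5: 111 → 1  (bit 7 = 1)
position 6: 110 → 1  (bit 6 = 1)
position 3: 101 → 1  (bit 5 = 1)
position 0: 100 → 0  (bit 4 = 0)
position 4: 011 → 0  (bit 3 = 0)
position 2: 010 → 1  (bit 2 = 1)
position 1: 001 → 1  (bit 1 = 1)
position 8: 000 → 1  (bit 0 = 1)
bits b7..b0 = 11100111 = 231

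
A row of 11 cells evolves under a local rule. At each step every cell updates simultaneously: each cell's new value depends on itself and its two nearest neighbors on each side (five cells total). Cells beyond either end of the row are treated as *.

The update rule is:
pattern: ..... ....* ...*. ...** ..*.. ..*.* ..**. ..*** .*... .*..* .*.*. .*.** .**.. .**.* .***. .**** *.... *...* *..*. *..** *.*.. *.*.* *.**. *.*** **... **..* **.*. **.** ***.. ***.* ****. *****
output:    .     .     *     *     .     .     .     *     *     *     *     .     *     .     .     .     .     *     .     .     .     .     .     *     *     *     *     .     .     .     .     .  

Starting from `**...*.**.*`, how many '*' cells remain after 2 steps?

..***.....*
*.*..*...**
count of *: 5

5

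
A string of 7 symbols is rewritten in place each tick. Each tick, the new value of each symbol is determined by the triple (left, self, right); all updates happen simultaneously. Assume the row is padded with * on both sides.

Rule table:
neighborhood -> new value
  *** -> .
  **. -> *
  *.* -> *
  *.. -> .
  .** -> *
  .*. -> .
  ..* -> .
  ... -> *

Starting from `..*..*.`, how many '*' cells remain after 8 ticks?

tick 1: ......*
tick 2: .****.*
tick 3: **..***
tick 4: .*..*..
tick 5: *......
tick 6: *.****.
tick 7: ***..**
tick 8: ..*..*.
count of *: 2

2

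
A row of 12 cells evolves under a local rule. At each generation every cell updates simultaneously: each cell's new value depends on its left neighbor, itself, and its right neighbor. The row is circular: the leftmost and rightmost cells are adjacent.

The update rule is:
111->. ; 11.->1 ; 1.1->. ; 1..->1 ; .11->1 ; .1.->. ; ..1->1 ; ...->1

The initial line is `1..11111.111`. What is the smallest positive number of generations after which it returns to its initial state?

1111...1.1..
1..1111...11
1111..11111.
1..1111...1.
.111..1111..
11.1111..111
.1.1..1111..
1...111..111
11111.1111..
1...1.1..111
1111...111..
1..11111.111

12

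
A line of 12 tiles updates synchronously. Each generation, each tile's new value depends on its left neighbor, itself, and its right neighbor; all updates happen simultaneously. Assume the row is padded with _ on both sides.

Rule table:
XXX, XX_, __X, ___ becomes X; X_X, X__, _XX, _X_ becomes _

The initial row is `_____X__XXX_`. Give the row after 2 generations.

XXXXX__X_XX_
_XXXX_X___X_

_XXXX_X___X_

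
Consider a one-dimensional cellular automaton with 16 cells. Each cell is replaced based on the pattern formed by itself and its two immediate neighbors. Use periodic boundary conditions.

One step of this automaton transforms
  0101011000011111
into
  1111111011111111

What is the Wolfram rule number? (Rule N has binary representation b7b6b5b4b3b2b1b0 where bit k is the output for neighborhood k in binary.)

position 12: 111 → 1  (bit 7 = 1)
position 6: 110 → 1  (bit 6 = 1)
position 0: 101 → 1  (bit 5 = 1)
position 7: 100 → 0  (bit 4 = 0)
position 5: 011 → 1  (bit 3 = 1)
position 1: 010 → 1  (bit 2 = 1)
position 10: 001 → 1  (bit 1 = 1)
position 8: 000 → 1  (bit 0 = 1)
bits b7..b0 = 11101111 = 239

239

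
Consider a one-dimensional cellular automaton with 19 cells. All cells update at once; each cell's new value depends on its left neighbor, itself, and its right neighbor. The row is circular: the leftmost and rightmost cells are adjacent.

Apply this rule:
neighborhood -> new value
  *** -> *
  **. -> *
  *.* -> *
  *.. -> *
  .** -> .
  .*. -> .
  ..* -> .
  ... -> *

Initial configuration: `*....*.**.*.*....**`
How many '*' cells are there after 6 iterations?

iteration 1: ****..*.**.*.***..*
iteration 2: *****..*.**.*.***..
iteration 3: .*****..*.**.*.***.
iteration 4: ..*****..*.**.*.***
iteration 5: *..*****..*.**.*.**
iteration 6: **..*****..*.**.*.*
count of *: 12

12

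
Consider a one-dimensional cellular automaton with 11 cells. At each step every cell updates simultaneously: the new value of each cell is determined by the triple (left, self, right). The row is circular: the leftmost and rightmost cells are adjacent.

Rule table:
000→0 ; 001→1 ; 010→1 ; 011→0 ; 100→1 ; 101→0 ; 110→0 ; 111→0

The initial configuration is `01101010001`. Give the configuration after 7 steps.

step 1: 00001011011
step 2: 10011000000
step 3: 11100100001
step 4: 00011110010
step 5: 00100001111
step 6: 11110010000
step 7: 00001111001

00001111001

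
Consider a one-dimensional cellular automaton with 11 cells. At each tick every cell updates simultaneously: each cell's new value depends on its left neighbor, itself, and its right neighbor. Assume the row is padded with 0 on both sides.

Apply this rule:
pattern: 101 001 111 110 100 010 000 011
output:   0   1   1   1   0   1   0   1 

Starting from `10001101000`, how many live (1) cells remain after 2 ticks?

6

10011101000
10111101000
count of 1: 6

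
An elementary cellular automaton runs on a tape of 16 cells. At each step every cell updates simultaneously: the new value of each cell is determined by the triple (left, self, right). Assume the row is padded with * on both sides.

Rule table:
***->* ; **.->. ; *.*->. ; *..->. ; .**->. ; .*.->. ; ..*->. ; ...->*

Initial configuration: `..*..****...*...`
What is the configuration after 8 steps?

.*.....*........

......**..*...*.
.****.......*...
..**..*****...*.
.......***..*...
.*****..*.....*.
..***.....***...
...*..***..*..*.
.*.....*........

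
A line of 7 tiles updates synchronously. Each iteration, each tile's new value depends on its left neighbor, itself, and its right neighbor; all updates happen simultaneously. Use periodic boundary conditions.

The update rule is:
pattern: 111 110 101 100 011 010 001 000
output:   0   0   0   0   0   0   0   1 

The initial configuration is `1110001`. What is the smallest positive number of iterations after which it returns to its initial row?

2

0000100
1110001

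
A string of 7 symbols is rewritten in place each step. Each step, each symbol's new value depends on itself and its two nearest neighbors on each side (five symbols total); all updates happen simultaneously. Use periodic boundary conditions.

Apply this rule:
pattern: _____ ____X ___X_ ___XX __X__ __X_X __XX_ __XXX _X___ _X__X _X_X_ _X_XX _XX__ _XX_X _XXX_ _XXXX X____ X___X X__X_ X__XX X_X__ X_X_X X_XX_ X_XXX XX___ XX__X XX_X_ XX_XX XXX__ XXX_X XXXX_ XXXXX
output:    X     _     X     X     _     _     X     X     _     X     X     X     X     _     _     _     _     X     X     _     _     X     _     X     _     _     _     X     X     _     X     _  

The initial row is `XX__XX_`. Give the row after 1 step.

_X__X_X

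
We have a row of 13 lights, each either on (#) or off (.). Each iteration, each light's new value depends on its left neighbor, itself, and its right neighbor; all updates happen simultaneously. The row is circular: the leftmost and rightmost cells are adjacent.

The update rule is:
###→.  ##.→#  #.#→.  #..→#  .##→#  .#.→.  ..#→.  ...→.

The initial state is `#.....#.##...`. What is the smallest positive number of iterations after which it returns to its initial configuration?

.#......###..
..#.....#.##.
...#......###
#...#.....#.#
##...#......#
.##...#.....#
.###...#.....
.#.##...#....
...###...#...
...#.##...#..
.....###...#.
.....#.##...#
#......###...
.#.....#.##..
..#......###.
...#.....#.##
#...#......##
##...#.....#.
###...#......
#.##...#.....
..###...#....
..#.##...#...
....###...#..
....#.##...#.
......###...#
#.....#.##...

26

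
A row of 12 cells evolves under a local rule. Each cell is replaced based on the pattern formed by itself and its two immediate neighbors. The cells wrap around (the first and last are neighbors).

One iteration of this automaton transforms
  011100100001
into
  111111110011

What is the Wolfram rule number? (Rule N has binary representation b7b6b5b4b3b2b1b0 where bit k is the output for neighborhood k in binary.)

254

position 2: 111 → 1  (bit 7 = 1)
position 3: 110 → 1  (bit 6 = 1)
position 0: 101 → 1  (bit 5 = 1)
position 4: 100 → 1  (bit 4 = 1)
position 1: 011 → 1  (bit 3 = 1)
position 6: 010 → 1  (bit 2 = 1)
position 5: 001 → 1  (bit 1 = 1)
position 8: 000 → 0  (bit 0 = 0)
bits b7..b0 = 11111110 = 254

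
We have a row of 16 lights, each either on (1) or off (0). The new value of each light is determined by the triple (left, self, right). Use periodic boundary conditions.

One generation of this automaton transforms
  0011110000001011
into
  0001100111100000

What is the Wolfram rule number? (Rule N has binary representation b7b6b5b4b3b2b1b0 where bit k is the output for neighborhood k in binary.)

position 3: 111 → 1  (bit 7 = 1)
position 5: 110 → 0  (bit 6 = 0)
position 13: 101 → 0  (bit 5 = 0)
position 0: 100 → 0  (bit 4 = 0)
position 2: 011 → 0  (bit 3 = 0)
position 12: 010 → 0  (bit 2 = 0)
position 1: 001 → 0  (bit 1 = 0)
position 7: 000 → 1  (bit 0 = 1)
bits b7..b0 = 10000001 = 129

129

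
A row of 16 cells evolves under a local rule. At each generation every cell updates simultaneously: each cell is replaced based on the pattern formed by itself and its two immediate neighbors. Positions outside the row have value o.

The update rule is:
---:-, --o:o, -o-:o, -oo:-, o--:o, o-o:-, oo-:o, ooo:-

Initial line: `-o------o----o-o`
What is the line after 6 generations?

-oo----ooo--oo--
--oo--o--ooo-ooo
oo-oooooo--o----
-o------ooooo--o
-oo----o----ooo-
--oo--ooo--o--o-

--oo--ooo--o--o-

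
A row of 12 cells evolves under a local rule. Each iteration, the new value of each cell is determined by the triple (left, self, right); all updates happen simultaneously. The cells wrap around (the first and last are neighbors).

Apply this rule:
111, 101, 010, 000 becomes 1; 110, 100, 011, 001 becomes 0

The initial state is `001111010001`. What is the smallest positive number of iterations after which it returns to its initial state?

4

000110110101
010001001111
110101000110
001111010001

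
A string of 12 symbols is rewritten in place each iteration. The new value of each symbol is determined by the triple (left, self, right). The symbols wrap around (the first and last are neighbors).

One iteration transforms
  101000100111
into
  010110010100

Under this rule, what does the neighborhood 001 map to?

At position 5 the neighborhood is 001; the next row has 0 there.

0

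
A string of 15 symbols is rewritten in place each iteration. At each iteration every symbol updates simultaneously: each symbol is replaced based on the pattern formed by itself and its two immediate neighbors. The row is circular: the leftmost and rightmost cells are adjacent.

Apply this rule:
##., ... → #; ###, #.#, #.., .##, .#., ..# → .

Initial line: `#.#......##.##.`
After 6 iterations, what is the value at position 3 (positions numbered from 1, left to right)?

.

iteration 1: ....####..#..#.
iteration 2: ###....#.......
iteration 3: ..#.##...#####.
iteration 4: #....#.#.....#.
iteration 5: ..##.....###...
iteration 6: #..#.###...#.##
position 3 holds .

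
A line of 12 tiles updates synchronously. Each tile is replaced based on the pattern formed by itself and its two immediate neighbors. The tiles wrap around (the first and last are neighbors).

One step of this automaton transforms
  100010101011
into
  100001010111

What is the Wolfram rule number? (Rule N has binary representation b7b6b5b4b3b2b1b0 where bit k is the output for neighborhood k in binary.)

position 11: 111 → 1  (bit 7 = 1)
position 0: 110 → 1  (bit 6 = 1)
position 5: 101 → 1  (bit 5 = 1)
position 1: 100 → 0  (bit 4 = 0)
position 10: 011 → 1  (bit 3 = 1)
position 4: 010 → 0  (bit 2 = 0)
position 3: 001 → 0  (bit 1 = 0)
position 2: 000 → 0  (bit 0 = 0)
bits b7..b0 = 11101000 = 232

232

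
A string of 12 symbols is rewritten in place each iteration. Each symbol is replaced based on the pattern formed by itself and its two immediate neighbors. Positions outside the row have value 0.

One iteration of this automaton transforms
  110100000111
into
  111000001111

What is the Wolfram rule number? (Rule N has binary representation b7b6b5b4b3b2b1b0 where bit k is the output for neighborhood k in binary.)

position 10: 111 → 1  (bit 7 = 1)
position 1: 110 → 1  (bit 6 = 1)
position 2: 101 → 1  (bit 5 = 1)
position 4: 100 → 0  (bit 4 = 0)
position 0: 011 → 1  (bit 3 = 1)
position 3: 010 → 0  (bit 2 = 0)
position 8: 001 → 1  (bit 1 = 1)
position 5: 000 → 0  (bit 0 = 0)
bits b7..b0 = 11101010 = 234

234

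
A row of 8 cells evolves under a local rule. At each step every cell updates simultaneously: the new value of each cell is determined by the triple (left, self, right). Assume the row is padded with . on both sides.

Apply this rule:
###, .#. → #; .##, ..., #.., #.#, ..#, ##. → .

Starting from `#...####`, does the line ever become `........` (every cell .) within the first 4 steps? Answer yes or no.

#....##.
#.......
#.......  (fixed point — unchanged through step 4)
step 4 is #......., still not uniform .

no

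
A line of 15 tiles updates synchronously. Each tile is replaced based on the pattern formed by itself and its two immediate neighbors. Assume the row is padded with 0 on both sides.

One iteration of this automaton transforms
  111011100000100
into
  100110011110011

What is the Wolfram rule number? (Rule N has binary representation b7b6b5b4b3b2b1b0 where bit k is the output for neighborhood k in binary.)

position 1: 111 → 0  (bit 7 = 0)
position 2: 110 → 0  (bit 6 = 0)
position 3: 101 → 1  (bit 5 = 1)
position 7: 100 → 1  (bit 4 = 1)
position 0: 011 → 1  (bit 3 = 1)
position 12: 010 → 0  (bit 2 = 0)
position 11: 001 → 0  (bit 1 = 0)
position 8: 000 → 1  (bit 0 = 1)
bits b7..b0 = 00111001 = 57

57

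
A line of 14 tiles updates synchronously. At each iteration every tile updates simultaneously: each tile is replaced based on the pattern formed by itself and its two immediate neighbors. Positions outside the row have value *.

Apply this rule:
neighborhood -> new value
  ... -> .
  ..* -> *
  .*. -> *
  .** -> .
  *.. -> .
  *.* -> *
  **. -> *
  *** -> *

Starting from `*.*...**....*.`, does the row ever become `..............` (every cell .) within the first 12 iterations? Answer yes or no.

no

iteration 1: ***..*.*...***
iteration 2: ***.****..*.**
iteration 3: ****.***.***.*
iteration 4: *****.***.***.
iteration 5: ******.***.***
iteration 6: *******.***.**
iteration 7: ********.***.*
iteration 8: *********.***.
iteration 9: **********.***
iteration 10: ***********.**
iteration 11: ************.*
iteration 12: *************.
iteration 12 is *************., still not uniform .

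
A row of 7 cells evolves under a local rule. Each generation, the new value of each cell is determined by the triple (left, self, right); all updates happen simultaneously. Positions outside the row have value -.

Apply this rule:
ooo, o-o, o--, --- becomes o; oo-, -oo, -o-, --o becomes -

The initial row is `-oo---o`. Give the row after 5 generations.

---oo--
oo---oo
--oo---
o---ooo
-oo--o-

-oo--o-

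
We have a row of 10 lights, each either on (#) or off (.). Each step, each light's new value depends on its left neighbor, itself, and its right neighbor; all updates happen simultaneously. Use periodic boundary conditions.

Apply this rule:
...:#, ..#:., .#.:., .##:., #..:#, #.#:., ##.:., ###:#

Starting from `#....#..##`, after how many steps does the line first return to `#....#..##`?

.###..#..#
..#.#..#..
#....#..##

3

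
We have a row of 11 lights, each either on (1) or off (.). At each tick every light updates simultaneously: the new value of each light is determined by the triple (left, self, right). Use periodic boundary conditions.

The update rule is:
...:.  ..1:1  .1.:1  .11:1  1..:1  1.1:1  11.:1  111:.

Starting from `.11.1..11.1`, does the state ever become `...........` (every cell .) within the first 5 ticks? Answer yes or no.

yes

tick 1: 11111111111
tick 2: ...........
all cells are . at tick 2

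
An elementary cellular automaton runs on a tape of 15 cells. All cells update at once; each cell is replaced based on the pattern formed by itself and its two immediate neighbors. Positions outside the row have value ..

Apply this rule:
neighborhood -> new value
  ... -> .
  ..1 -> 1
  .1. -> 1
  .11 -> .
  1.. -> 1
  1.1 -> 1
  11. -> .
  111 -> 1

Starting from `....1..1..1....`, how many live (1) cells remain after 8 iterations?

...111111111...
..1.1111111.1..
.111.11111.111.
1.1.1.111.1.1.1
111111.1.111111
.1111.111.1111.
1.11.1.1.1.11.1
11..1111111..11
count of 1: 11

11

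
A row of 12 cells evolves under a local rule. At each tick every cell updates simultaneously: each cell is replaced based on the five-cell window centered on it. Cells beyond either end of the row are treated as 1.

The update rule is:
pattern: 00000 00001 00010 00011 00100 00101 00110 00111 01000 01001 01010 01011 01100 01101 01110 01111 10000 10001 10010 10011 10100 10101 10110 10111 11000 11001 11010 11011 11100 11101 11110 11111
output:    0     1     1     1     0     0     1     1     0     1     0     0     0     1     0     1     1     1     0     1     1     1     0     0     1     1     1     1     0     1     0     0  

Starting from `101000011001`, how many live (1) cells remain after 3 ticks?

9

111011110111
001101011010
111111001110
count of 1: 9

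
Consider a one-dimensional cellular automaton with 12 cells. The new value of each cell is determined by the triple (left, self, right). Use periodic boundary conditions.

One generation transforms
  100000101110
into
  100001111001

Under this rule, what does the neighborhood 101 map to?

At position 7 the neighborhood is 101; the next row has 1 there.

1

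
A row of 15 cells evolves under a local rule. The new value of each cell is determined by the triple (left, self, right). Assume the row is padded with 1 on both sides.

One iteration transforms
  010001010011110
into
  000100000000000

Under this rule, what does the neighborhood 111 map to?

At position 11 the neighborhood is 111; the next row has 0 there.

0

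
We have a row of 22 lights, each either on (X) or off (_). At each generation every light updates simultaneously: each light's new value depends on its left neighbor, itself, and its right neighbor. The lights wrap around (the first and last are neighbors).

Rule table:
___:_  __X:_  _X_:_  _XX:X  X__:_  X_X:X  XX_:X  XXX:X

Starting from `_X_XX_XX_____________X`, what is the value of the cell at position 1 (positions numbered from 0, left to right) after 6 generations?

X_XXXXXX______________
_XXXXXXX______________
_XXXXXXX______________  (fixed point — unchanged through generation 6)
position 1 holds X

X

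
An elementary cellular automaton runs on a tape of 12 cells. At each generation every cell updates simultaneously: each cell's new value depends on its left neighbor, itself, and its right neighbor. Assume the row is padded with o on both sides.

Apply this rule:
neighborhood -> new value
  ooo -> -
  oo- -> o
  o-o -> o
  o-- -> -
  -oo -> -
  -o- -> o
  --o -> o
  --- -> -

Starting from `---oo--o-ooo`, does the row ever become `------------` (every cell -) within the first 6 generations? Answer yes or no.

no

--o-o-ooo---
-ooooo--o--o
o----o-oo-o-
o---ooo-oooo
o--o--oo----
o-oo-o-o---o
generation 6 is o-oo-o-o---o, still not uniform -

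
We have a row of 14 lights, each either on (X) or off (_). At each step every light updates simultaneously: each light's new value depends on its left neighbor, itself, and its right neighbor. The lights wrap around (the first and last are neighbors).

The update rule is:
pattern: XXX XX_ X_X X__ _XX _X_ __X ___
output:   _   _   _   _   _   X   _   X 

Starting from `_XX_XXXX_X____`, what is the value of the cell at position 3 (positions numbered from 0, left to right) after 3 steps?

_

step 1: _________X_XXX
step 2: _XXXXXXX_X____
step 3: _________X_XXX
position 3 holds _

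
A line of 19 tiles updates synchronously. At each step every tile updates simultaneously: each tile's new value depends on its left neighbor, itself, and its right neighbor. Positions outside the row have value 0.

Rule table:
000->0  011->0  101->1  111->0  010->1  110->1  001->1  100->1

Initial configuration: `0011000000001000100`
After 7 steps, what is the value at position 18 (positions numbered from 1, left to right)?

step 1: 0101100000011101110
step 2: 1110110000100110011
step 3: 0011011001111011101
step 4: 0101101110001100111
step 5: 1110110011010111001
step 6: 0011011101111001111
step 7: 0101100110001110001
position 18 holds 0

0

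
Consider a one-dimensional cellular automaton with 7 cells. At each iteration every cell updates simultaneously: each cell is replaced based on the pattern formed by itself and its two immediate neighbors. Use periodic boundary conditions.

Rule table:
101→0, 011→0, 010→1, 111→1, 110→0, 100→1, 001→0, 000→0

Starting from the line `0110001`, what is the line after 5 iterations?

iteration 1: 0001001
iteration 2: 1001101
iteration 3: 0100000
iteration 4: 0110000
iteration 5: 0001000

0001000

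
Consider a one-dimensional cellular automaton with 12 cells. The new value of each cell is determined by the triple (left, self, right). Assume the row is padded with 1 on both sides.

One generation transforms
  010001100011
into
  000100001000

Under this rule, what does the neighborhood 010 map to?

At position 1 the neighborhood is 010; the next row has 0 there.

0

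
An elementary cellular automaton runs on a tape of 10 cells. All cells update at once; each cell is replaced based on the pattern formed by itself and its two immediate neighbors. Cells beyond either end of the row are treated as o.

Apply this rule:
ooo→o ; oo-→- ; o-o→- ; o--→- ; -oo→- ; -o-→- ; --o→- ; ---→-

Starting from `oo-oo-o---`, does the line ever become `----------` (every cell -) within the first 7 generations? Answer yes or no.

o---------
----------
all cells are - at generation 2

yes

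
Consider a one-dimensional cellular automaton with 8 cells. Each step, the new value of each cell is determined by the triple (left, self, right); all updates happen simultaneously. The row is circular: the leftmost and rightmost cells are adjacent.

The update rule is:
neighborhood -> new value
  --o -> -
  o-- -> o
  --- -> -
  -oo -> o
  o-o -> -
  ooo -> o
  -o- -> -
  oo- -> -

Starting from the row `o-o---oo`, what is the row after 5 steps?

step 1: ---o--oo
step 2: o---o-o-
step 3: -o------
step 4: --o-----
step 5: ---o----

---o----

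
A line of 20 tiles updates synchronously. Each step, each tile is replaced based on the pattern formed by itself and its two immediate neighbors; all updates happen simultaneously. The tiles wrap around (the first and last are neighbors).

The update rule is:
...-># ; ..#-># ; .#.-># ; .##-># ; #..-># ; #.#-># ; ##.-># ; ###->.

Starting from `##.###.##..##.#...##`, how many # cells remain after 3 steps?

step 1: .###.##############.
step 2: ##.###............##
step 3: .###.##############.
count of #: 17

17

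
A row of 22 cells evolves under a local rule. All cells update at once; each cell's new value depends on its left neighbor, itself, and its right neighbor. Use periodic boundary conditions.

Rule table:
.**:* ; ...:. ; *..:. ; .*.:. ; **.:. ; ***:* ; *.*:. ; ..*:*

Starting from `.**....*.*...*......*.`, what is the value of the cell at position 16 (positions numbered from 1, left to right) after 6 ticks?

.

**....*.....*......*..
*....*.....*......*..*
....*.....*......*..**
...*.....*......*..**.
..*.....*......*..**..
.*.....*......*..**...
position 16 holds .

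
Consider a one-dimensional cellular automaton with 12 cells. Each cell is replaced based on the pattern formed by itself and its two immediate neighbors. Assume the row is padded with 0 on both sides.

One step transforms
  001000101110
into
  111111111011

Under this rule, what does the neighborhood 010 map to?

1

At position 2 the neighborhood is 010; the next row has 1 there.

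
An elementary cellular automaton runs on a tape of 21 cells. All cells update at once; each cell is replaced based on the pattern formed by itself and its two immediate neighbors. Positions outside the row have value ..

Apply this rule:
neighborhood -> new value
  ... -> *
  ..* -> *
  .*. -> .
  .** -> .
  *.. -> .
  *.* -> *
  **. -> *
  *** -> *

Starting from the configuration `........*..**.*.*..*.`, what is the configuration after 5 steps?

********..*.**.*..*..
.*******.*.*.**..*..*
*.*******.*.*.*.*..*.
.*.*******.*.*.*..*..
*.*.*******.*.*..*..*

*.*.*******.*.*..*..*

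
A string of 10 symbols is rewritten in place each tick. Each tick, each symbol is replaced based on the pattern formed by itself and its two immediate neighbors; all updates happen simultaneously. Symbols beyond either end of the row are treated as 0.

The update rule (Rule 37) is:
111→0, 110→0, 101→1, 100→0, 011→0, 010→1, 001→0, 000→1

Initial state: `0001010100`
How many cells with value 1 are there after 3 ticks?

5

1101111101
0010000011
1010111000
count of 1: 5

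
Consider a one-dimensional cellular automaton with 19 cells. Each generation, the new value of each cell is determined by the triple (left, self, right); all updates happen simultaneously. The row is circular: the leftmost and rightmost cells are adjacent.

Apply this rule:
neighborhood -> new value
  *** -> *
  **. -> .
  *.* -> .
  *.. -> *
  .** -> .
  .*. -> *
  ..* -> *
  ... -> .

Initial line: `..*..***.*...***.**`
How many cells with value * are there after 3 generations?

*****.*..**.*.*....
.***..***...*.**..*
..*.**.*.*.**...***
count of *: 10

10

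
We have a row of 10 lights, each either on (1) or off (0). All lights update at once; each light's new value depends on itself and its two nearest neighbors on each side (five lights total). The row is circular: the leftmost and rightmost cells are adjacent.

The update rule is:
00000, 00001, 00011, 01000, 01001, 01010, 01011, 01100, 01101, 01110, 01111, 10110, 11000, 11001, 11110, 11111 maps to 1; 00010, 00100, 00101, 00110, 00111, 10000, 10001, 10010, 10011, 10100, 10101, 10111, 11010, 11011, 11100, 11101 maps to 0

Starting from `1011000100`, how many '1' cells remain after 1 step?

0111100010
count of 1: 5

5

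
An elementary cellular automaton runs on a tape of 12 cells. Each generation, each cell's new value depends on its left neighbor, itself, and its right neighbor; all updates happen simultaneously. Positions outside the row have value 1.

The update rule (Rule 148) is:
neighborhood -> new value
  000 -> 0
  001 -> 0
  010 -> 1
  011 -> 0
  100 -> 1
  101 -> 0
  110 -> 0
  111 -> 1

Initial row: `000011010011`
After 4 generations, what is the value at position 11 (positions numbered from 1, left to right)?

100000011001
010000000100
011000000110
000100000000
position 11 holds 0

0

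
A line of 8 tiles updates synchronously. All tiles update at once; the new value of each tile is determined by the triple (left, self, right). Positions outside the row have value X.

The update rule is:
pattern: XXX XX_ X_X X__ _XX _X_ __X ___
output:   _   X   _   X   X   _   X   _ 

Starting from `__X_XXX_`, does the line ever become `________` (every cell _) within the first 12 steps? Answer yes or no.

step 1: XX__X_X_
step 2: _XXX____
step 3: _X_XX__X
step 4: ___XXXXX
step 5: X_XX____
step 6: X_XXX__X
step 7: X_X_XXXX
step 8: X___X___
step 9: XX_X_X_X
step 10: _X_____X
step 11: __X___XX
step 12: XX_X_XX_
step 12 is XX_X_XX_, still not uniform _

no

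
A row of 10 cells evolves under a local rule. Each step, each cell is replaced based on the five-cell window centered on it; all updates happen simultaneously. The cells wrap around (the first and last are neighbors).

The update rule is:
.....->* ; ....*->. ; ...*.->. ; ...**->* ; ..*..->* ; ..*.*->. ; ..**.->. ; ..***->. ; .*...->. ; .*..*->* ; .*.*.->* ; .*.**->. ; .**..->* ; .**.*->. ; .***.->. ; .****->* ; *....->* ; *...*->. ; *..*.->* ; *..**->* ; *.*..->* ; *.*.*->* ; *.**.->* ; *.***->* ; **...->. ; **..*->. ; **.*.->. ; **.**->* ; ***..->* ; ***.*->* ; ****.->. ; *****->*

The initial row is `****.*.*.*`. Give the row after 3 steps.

.*****.*.*

**.*.***.*
.*.*.*.***
.*****.*.*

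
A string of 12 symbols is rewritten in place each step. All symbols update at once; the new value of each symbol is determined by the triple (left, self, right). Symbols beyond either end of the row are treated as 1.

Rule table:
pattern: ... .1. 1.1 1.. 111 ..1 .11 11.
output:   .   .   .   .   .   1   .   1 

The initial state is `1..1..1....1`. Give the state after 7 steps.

1...1..1..1.

1.1..1....1.
1...1....1..
1..1....1..1
1.1....1..1.
1.....1..1..
1....1..1..1
1...1..1..1.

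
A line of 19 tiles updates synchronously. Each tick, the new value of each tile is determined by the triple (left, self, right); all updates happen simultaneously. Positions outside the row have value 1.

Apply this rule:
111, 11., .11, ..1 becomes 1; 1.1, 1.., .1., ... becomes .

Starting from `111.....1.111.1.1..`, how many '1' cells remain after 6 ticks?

111....1..111.....1
111...1..1111....11
111..1..11111...111
111.1..111111..1111
111...1111111.11111
111..11111111.11111
count of 1: 16

16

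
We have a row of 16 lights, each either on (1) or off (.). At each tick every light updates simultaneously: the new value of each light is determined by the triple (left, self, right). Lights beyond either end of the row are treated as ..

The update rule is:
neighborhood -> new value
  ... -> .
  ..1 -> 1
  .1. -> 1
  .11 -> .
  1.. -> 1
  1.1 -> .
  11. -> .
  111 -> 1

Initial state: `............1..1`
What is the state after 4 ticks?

...........11111
..........1.111.
.........11..1.1
........1..111.1

........1..111.1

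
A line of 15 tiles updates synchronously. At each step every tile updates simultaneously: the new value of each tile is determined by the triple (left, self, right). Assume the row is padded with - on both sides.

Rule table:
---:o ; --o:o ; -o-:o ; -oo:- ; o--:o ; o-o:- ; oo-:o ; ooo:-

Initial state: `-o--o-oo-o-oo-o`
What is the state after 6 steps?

--ooooooooooo-o

ooooo--o-o--o-o
----oooo-oooo-o
oooo---o----o-o
---oooooooooo-o
ooo---------o-o
--ooooooooooo-o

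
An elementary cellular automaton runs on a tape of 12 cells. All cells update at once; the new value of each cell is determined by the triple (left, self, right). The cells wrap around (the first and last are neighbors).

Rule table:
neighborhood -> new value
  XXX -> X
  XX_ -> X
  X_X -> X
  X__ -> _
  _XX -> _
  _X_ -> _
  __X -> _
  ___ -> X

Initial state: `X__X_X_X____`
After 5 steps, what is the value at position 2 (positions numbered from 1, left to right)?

X

____X_X__XX_
XXX__X____X_
_XX____XX__X
X_X_XX__X___
_X_X_X____X_
position 2 holds X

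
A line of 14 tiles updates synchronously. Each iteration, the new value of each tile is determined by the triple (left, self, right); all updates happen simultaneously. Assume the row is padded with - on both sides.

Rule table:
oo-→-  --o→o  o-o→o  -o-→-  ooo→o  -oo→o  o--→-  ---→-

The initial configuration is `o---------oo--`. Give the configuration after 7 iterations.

---------oo---
--------oo----
-------oo-----
------oo------
-----oo-------
----oo--------
---oo---------

---oo---------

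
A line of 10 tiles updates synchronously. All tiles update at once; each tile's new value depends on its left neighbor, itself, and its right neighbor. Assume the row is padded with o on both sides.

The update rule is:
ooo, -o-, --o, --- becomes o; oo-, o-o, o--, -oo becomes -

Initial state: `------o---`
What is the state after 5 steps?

step 1: -oooooo-oo
step 2: --oooo---o
step 3: -o-oo--oo-
step 4: -o----o---
step 5: -o-oooo-oo

-o-oooo-oo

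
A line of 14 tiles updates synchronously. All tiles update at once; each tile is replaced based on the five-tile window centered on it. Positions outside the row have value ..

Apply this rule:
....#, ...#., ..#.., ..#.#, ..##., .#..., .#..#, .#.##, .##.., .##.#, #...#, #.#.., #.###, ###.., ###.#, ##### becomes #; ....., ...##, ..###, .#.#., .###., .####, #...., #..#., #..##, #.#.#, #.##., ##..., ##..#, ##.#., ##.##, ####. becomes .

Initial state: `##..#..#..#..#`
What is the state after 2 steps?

##..##.##.##.#
##..##..#..#.#

##..##..#..#.#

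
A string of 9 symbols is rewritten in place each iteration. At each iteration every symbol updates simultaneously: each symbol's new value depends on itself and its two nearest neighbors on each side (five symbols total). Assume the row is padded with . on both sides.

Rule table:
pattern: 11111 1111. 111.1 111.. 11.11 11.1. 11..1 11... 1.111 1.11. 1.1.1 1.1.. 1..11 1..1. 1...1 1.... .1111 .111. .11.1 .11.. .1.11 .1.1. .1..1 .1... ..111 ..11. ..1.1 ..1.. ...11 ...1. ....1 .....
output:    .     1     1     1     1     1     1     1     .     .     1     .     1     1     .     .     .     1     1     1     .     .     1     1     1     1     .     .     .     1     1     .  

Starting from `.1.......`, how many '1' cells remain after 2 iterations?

1

1.1......
...1.....
count of 1: 1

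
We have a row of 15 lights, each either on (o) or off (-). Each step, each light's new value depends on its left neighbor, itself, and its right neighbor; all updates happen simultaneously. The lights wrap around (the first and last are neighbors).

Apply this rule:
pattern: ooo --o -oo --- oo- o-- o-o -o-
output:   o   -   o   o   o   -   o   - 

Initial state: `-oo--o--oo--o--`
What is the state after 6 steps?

-oo-----oo----o
ooo-ooo-oo-oo--
ooooooooooooo--
ooooooooooooo--  (fixed point — unchanged through step 6)

ooooooooooooo--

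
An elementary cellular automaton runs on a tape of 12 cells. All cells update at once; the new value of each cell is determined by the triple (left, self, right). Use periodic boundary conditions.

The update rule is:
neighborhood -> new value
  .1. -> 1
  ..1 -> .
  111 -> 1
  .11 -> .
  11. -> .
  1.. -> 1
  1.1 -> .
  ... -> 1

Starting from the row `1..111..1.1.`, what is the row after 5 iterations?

1.1.1.1.11.1

11..1.1.1.1.
..1.1.1.1.1.
1.1.1.1.1.11
..1.1.1.1..1
1.1.1.1.11.1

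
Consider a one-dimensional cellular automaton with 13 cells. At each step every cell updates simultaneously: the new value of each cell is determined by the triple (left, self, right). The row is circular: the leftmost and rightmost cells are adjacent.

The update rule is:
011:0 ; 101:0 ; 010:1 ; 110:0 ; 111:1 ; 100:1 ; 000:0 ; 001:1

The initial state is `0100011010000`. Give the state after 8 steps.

0001010011110

step 1: 1110100011000
step 2: 0100110100101
step 3: 0111000111101
step 4: 0010101011001
step 5: 1110101000111
step 6: 1100101101011
step 7: 1011100001001
step 8: 0001010011110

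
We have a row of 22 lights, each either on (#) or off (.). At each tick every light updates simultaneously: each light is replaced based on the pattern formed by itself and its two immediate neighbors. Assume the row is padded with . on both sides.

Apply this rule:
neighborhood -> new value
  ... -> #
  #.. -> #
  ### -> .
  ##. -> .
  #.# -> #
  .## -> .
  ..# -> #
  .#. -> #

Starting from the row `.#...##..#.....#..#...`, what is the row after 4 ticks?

.....##...............

#####..###############
.....##...............
#####..###############  (repeats tick 1; period 2)
tick 4: .....##...............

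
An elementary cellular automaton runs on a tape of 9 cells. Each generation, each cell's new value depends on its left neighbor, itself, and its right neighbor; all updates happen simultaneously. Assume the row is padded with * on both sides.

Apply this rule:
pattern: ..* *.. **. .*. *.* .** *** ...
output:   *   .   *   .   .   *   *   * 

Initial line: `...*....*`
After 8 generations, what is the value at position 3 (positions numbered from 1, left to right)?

generation 1: .**..****
generation 2: .**.*****
generation 3: .**.*****  (fixed point — unchanged through generation 8)
position 3 holds *

*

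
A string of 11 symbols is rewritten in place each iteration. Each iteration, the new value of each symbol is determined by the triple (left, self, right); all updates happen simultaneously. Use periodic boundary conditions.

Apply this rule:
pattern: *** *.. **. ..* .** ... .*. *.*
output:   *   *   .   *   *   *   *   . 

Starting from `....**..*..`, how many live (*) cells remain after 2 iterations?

iteration 1: *****.*****
iteration 2: ****..*****
count of *: 9

9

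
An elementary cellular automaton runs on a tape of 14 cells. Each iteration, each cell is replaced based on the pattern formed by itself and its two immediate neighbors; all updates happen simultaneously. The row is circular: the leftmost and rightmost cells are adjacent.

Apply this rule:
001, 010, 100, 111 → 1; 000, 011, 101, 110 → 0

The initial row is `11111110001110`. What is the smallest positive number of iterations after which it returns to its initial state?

01111101010100
10111001010110
10010111010000
11110010011001
11101111100110
01000111011000
11101010000100
01001011001111
01111000110110
10110101000001
00000101100010
00001100010111
10010010110010
11111110001110

14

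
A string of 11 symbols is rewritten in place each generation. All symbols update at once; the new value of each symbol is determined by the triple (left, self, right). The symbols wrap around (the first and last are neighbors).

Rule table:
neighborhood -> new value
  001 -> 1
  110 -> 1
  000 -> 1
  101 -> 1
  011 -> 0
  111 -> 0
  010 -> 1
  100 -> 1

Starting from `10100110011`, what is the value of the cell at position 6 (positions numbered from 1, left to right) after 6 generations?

11111011100
00001100111
11110111001
00011001110
11101110011
00110011100
position 6 holds 0

0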